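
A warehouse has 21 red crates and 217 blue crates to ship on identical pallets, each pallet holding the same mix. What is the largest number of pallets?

7

21 = 3 · 7
217 = 7 · 31
Common: 7 = 7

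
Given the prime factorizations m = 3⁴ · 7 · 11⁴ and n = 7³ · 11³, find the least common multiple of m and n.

406770903

max exponent per prime: 3⁴ · 7³ · 11⁴ = 406770903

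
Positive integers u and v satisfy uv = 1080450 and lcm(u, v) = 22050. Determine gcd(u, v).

gcd·lcm = product, so gcd = 1080450/22050 = 49.

49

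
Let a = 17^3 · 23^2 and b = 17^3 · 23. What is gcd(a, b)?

min exponent per shared prime: 17^3 · 23 = 112999

112999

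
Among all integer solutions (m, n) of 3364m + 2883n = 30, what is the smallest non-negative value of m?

Euclid: 3364 = 1·2883 + 481; 2883 = 5·481 + 478; 481 = 1·478 + 3; 478 = 159·3 + 1; 3 = 3·1 + 0 → gcd = 1; 30 = 1·30.
Back-substitution yields 3364·(-959) + 2883·(1119) = 1, so one solution is m = -959·30 = -28770, n = 1119·30 = 33570.
Solutions in m differ by 2883/1 = 2883; the one in [0, 2883) is -28770 mod 2883 = 60.

60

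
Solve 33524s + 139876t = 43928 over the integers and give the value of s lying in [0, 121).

Reduce mod 139876: 33524s ≡ 43928 (mod 139876). With g = gcd(33524, 139876) = 1156 dividing 43928, divide through: 29s ≡ 38 (mod 121).
Since gcd(29, 121) = 1, s ≡ 38·(29)⁻¹ ≡ 18 (mod 121). Smallest non-negative: 18.

18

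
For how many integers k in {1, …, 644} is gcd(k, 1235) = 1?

Prime factors of 1235: 5, 13, 19. Count integers ≤ 644 divisible by none of them.
By inclusion–exclusion: 644 − ⌊644/5⌋ − ⌊644/13⌋ − ⌊644/19⌋ + ⌊644/65⌋ + ⌊644/95⌋ + ⌊644/247⌋ − ⌊644/1235⌋ = 451.

451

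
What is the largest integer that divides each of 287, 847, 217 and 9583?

7

gcd(287, 847): 847 = 2·287 + 273; 287 = 1·273 + 14; 273 = 19·14 + 7; 14 = 2·7 + 0 → 7
gcd(7, 217): 217 = 31·7 + 0 → 7
gcd(7, 9583): 9583 = 1369·7 + 0 → 7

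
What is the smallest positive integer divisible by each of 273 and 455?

1365

273 = 3 · 7 · 13; 455 = 5 · 7 · 13
max exponents: 3 · 5 · 7 · 13 = 1365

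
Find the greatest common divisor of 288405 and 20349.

153

288405 = 3² · 5 · 13 · 17 · 29
20349 = 3² · 7 · 17 · 19
Common: 3² · 17 = 153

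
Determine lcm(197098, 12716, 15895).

197098 = 2 · 11 · 17² · 31; 12716 = 2² · 11 · 17²; 15895 = 5 · 11 · 17²
lcm takes max exponent of each prime: 2² · 5 · 11 · 17² · 31 = 1970980

1970980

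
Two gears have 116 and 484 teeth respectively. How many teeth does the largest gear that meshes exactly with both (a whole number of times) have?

4

116 = 2² · 29
484 = 2² · 11²
Common: 2² = 4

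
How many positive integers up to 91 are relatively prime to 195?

195 = 3·5·13. Inclusion–exclusion on these primes:
91 − ⌊91/3⌋ − ⌊91/5⌋ − ⌊91/13⌋ + ⌊91/15⌋ + ⌊91/39⌋ + ⌊91/65⌋ − ⌊91/195⌋ = 45

45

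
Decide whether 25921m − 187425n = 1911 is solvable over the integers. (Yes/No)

Yes

gcd(25921, 187425): 187425 = 7·25921 + 5978; 25921 = 4·5978 + 2009; 5978 = 2·2009 + 1960; 2009 = 1·1960 + 49; 1960 = 40·49 + 0 → 49
49 divides 1911, so a solution exists.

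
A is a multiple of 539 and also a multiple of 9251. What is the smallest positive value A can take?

539 = 7² · 11; 9251 = 11 · 29²
max exponents: 7² · 11 · 29² = 453299

453299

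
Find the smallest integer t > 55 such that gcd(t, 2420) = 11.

gcd(t, 2420) = 11 forces 11 | t; write t = 11s. Then gcd(11s, 11·220) = 11·gcd(s, 220), so need gcd(s, 220) = 1.
11s > 55 gives s ≥ 6. The least s ≥ 6 coprime to 220 is 7, so t = 11·7 = 77.

77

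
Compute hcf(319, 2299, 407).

319 = 11 · 29; 2299 = 11² · 19; 407 = 11 · 37
gcd takes min exponent of each prime: 11 = 11

11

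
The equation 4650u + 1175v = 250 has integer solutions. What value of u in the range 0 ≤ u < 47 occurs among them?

Reduce mod 1175: 4650u ≡ 250 (mod 1175). With g = gcd(4650, 1175) = 25 dividing 250, divide through: 186u ≡ 10 (mod 47).
Since gcd(186, 47) = 1, u ≡ 10·(186)⁻¹ ≡ 42 (mod 47). Smallest non-negative: 42.

42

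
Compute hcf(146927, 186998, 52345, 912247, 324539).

gcd(146927, 186998): 186998 = 1·146927 + 40071; 146927 = 3·40071 + 26714; 40071 = 1·26714 + 13357; 26714 = 2·13357 + 0 → 13357
gcd(13357, 52345): 52345 = 3·13357 + 12274; 13357 = 1·12274 + 1083; 12274 = 11·1083 + 361; 1083 = 3·361 + 0 → 361
gcd(361, 912247): 912247 = 2527·361 + 0 → 361
gcd(361, 324539): 324539 = 899·361 + 0 → 361

361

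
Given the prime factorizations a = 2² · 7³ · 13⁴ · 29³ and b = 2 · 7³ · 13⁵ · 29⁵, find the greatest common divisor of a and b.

min exponent per shared prime: 2 · 7³ · 13⁴ · 29³ = 477849921094

477849921094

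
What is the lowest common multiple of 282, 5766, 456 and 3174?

282 = 2 · 3 · 47; 5766 = 2 · 3 · 31²; 456 = 2³ · 3 · 19; 3174 = 2 · 3 · 23²
lcm takes max exponent of each prime: 2³ · 3 · 19 · 23² · 31² · 47 = 10895364408

10895364408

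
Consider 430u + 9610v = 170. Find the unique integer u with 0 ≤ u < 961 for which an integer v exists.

Reduce mod 9610: 430u ≡ 170 (mod 9610). With g = gcd(430, 9610) = 10 dividing 170, divide through: 43u ≡ 17 (mod 961).
Since gcd(43, 961) = 1, u ≡ 17·(43)⁻¹ ≡ 872 (mod 961). Smallest non-negative: 872.

872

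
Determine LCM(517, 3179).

149413

gcd first: 3179 = 6·517 + 77; 517 = 6·77 + 55; 77 = 1·55 + 22; 55 = 2·22 + 11; 22 = 2·11 + 0 → gcd = 11
lcm = 517·3179/gcd = 1643543/11 = 149413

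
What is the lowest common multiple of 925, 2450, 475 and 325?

925 = 5² · 37; 2450 = 2 · 5² · 7²; 475 = 5² · 19; 325 = 5² · 13
lcm takes max exponent of each prime: 2 · 5² · 7² · 13 · 19 · 37 = 22390550

22390550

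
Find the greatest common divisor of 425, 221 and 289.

gcd(425, 221): 425 = 1·221 + 204; 221 = 1·204 + 17; 204 = 12·17 + 0 → 17
gcd(17, 289): 289 = 17·17 + 0 → 17

17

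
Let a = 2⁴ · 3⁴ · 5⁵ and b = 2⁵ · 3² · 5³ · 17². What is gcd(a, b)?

18000

min exponent per shared prime: 2⁴ · 3² · 5³ = 18000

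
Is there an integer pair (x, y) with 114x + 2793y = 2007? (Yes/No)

By Bézout, 114x + 2793y = 2007 has integer solutions iff gcd(114, 2793) | 2007.
Euclid: 2793 = 24·114 + 57; 114 = 2·57 + 0. gcd = 57; 2007 mod 57 = 12. No.

No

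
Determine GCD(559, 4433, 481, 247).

13

559 = 13 · 43; 4433 = 11 · 13 · 31; 481 = 13 · 37; 247 = 13 · 19
gcd takes min exponent of each prime: 13 = 13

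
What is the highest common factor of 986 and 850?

986 = 2 · 17 · 29
850 = 2 · 5² · 17
Common: 2 · 17 = 34

34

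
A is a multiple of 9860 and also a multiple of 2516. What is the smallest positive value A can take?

364820

gcd first: 9860 = 3·2516 + 2312; 2516 = 1·2312 + 204; 2312 = 11·204 + 68; 204 = 3·68 + 0 → gcd = 68
lcm = 9860·2516/gcd = 24807760/68 = 364820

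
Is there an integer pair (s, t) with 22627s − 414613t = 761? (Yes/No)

No

By Bézout, 22627s − 414613t = 761 has integer solutions iff gcd(22627, 414613) | 761.
Euclid: 414613 = 18·22627 + 7327; 22627 = 3·7327 + 646; 7327 = 11·646 + 221; 646 = 2·221 + 204; 221 = 1·204 + 17; 204 = 12·17 + 0. gcd = 17; 761 mod 17 = 13. No.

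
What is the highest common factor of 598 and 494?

26

598 = 2 · 13 · 23
494 = 2 · 13 · 19
Common: 2 · 13 = 26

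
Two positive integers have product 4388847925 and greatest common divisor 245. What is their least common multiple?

17913665

gcd·lcm = product, so lcm = 4388847925/245 = 17913665.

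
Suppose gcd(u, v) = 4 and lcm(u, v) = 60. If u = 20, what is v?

12

u·v = gcd·lcm = 4·60 = 240, so v = 240/20 = 12.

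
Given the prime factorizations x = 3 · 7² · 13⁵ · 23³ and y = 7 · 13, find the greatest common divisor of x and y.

min exponent per shared prime: 7 · 13 = 91

91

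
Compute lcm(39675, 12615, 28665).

63763715925

39675 = 3 · 5² · 23²; 12615 = 3 · 5 · 29²; 28665 = 3² · 5 · 7² · 13
lcm takes max exponent of each prime: 3² · 5² · 7² · 13 · 23² · 29² = 63763715925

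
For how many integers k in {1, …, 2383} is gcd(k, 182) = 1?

943

Prime factors of 182: 2, 7, 13. Count integers ≤ 2383 divisible by none of them.
By inclusion–exclusion: 2383 − ⌊2383/2⌋ − ⌊2383/7⌋ − ⌊2383/13⌋ + ⌊2383/14⌋ + ⌊2383/26⌋ + ⌊2383/91⌋ − ⌊2383/182⌋ = 943.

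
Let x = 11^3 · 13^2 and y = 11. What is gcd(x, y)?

11

min exponent per shared prime: 11 = 11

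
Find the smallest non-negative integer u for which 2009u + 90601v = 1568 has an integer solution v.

Euclid: 90601 = 45·2009 + 196; 2009 = 10·196 + 49; 196 = 4·49 + 0 → gcd = 49; 1568 = 49·32.
Back-substitution yields 2009·(451) + 90601·(-10) = 49, so one solution is u = 451·32 = 14432, v = -10·32 = -320.
Solutions in u differ by 90601/49 = 1849; the one in [0, 1849) is 14432 mod 1849 = 1489.

1489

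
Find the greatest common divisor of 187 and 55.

187 = 11 · 17
55 = 5 · 11
Common: 11 = 11

11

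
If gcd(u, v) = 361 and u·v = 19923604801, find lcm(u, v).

For any two positive integers, gcd × lcm equals their product. Hence lcm = 19923604801 / 361 = 55190041.

55190041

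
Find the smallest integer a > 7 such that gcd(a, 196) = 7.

196 = 7·28. Any a with gcd(a, 196) = 7 is a multiple of 7, say 7s, with s coprime to 28.
Need s > 7/7, so s ≥ 2. First s ≥ 2 with gcd(s, 28) = 1 is s = 3. Thus a = 7·3 = 21.

21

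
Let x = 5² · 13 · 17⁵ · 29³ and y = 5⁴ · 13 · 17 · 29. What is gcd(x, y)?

160225

min exponent per shared prime: 5² · 13 · 17 · 29 = 160225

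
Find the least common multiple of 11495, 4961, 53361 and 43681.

11495 = 5 · 11² · 19; 4961 = 11² · 41; 53361 = 3² · 7² · 11²; 43681 = 11² · 19²
lcm takes max exponent of each prime: 3² · 5 · 7² · 11² · 19² · 41 = 3948980805

3948980805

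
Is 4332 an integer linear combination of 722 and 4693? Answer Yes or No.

Yes

gcd(722, 4693): 4693 = 6·722 + 361; 722 = 2·361 + 0 → 361
361 divides 4332, so a solution exists.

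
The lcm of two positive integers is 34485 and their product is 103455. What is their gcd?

From gcd × lcm = mn: gcd = 103455 / 34485 = 3.

3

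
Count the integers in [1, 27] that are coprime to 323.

25

323 = 17·19. Inclusion–exclusion on these primes:
27 − ⌊27/17⌋ − ⌊27/19⌋ + ⌊27/323⌋ = 25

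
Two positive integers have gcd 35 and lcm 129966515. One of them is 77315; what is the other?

Using ab = gcd(a,b)·lcm(a,b) = 35·129966515 = 4548828025, we get b = 4548828025/77315 = 58835.

58835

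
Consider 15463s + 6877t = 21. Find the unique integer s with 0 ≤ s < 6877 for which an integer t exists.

1843

gcd(15463, 6877) = 1 (Euclid: 15463 = 2·6877 + 1709; 6877 = 4·1709 + 41; 1709 = 41·41 + 28; 41 = 1·28 + 13; 28 = 2·13 + 2; 13 = 6·2 + 1; 2 = 2·1 + 0), and 1 | 21.
Extended Euclid: 15463·(-3187) + 6877·(7166) = 1. Scale by 21: s₀ = -66927.
General solution s = s₀ + 6877k; reducing mod 6877 gives s = 1843 (and t = -4144).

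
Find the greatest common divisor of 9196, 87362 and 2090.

gcd(9196, 87362): 87362 = 9·9196 + 4598; 9196 = 2·4598 + 0 → 4598
gcd(4598, 2090): 4598 = 2·2090 + 418; 2090 = 5·418 + 0 → 418

418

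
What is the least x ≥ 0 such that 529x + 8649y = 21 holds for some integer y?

gcd(529, 8649) = 1 (Euclid: 8649 = 16·529 + 185; 529 = 2·185 + 159; 185 = 1·159 + 26; 159 = 6·26 + 3; 26 = 8·3 + 2; 3 = 1·2 + 1; 2 = 2·1 + 0), and 1 | 21.
Extended Euclid: 529·(2992) + 8649·(-183) = 1. Scale by 21: x₀ = 62832.
General solution x = x₀ + 8649t; reducing mod 8649 gives x = 2289 (and y = -140).

2289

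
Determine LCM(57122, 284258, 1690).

240198010

lcm(57122, 284258) = 57122·284258/gcd = 16237385476/338 = 48039602
lcm(48039602, 1690) = 48039602·1690/gcd = 81186927380/338 = 240198010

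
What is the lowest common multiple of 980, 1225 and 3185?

63700

980 = 2² · 5 · 7²; 1225 = 5² · 7²; 3185 = 5 · 7² · 13
lcm takes max exponent of each prime: 2² · 5² · 7² · 13 = 63700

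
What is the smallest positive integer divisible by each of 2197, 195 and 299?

2197 = 13³; 195 = 3 · 5 · 13; 299 = 13 · 23
lcm takes max exponent of each prime: 3 · 5 · 13³ · 23 = 757965

757965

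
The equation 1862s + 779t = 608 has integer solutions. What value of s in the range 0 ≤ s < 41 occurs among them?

2

gcd(1862, 779) = 19 (Euclid: 1862 = 2·779 + 304; 779 = 2·304 + 171; 304 = 1·171 + 133; 171 = 1·133 + 38; 133 = 3·38 + 19; 38 = 2·19 + 0), and 19 | 608.
Extended Euclid: 1862·(18) + 779·(-43) = 19. Scale by 32: s₀ = 576.
General solution s = s₀ + 41k; reducing mod 41 gives s = 2 (and t = -4).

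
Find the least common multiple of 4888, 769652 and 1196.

1663987624

4888 = 2³ · 13 · 47; 769652 = 2² · 13 · 19² · 41; 1196 = 2² · 13 · 23
lcm takes max exponent of each prime: 2³ · 13 · 19² · 23 · 41 · 47 = 1663987624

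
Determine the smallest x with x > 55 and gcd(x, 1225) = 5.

1225 = 5·245. Any x with gcd(x, 1225) = 5 is a multiple of 5, say 5s, with s coprime to 245.
Need s > 55/5, so s ≥ 12. First s ≥ 12 with gcd(s, 245) = 1 is s = 12. Thus x = 5·12 = 60.

60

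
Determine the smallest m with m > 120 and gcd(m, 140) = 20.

160

gcd(m, 140) = 20 forces 20 | m; write m = 20s. Then gcd(20s, 20·7) = 20·gcd(s, 7), so need gcd(s, 7) = 1.
20s > 120 gives s ≥ 7. The least s ≥ 7 coprime to 7 is 8, so m = 20·8 = 160.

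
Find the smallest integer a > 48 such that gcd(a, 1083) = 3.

51

Multiples of 3 above 48: 3·17, 3·18, … . Need the cofactor coprime to 1083/3 = 361.
Checking s = 17, 18, … the first with gcd(s, 361) = 1 is s = 17, giving 51.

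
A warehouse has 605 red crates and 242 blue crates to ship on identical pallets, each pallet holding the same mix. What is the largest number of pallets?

121

Euclid: 605 = 2·242 + 121; 242 = 2·121 + 0. Last nonzero remainder: 121.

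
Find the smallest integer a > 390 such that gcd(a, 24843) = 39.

429

24843 = 39·637. Any a with gcd(a, 24843) = 39 is a multiple of 39, say 39s, with s coprime to 637.
Need s > 390/39, so s ≥ 11. First s ≥ 11 with gcd(s, 637) = 1 is s = 11. Thus a = 39·11 = 429.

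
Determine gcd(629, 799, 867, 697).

17

gcd(629, 799): 799 = 1·629 + 170; 629 = 3·170 + 119; 170 = 1·119 + 51; 119 = 2·51 + 17; 51 = 3·17 + 0 → 17
gcd(17, 867): 867 = 51·17 + 0 → 17
gcd(17, 697): 697 = 41·17 + 0 → 17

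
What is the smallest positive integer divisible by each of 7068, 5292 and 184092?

lcm(7068, 5292) = 7068·5292/gcd = 37403856/12 = 3116988
lcm(3116988, 184092) = 3116988·184092/gcd = 573812554896/12 = 47817712908

47817712908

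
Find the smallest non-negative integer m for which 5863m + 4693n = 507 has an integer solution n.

gcd(5863, 4693) = 13 (Euclid: 5863 = 1·4693 + 1170; 4693 = 4·1170 + 13; 1170 = 90·13 + 0), and 13 | 507.
Extended Euclid: 5863·(-4) + 4693·(5) = 13. Scale by 39: m₀ = -156.
General solution m = m₀ + 361t; reducing mod 361 gives m = 205 (and n = -256).

205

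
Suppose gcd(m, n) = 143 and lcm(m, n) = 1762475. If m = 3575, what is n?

70499

m·n = gcd·lcm = 143·1762475 = 252033925, so n = 252033925/3575 = 70499.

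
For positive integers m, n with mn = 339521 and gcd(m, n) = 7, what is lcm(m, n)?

48503

For any two positive integers, gcd × lcm equals their product. Hence lcm = 339521 / 7 = 48503.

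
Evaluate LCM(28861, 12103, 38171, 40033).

661465259

28861 = 7² · 19 · 31; 12103 = 7² · 13 · 19; 38171 = 7² · 19 · 41; 40033 = 7² · 19 · 43
lcm takes max exponent of each prime: 7² · 13 · 19 · 31 · 41 · 43 = 661465259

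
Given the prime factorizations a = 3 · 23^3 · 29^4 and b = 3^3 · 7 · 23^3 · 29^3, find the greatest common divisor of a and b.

890222889

min exponent per shared prime: 3 · 23^3 · 29^3 = 890222889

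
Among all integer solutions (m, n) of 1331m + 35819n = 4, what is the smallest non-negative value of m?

30356

gcd(1331, 35819) = 1 (Euclid: 35819 = 26·1331 + 1213; 1331 = 1·1213 + 118; 1213 = 10·118 + 33; 118 = 3·33 + 19; 33 = 1·19 + 14; 19 = 1·14 + 5; 14 = 2·5 + 4; 5 = 1·4 + 1; 4 = 4·1 + 0), and 1 | 4.
Extended Euclid: 1331·(7589) + 35819·(-282) = 1. Scale by 4: m₀ = 30356.
General solution m = m₀ + 35819t; reducing mod 35819 gives m = 30356 (and n = -1128).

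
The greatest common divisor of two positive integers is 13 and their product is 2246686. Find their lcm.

Since gcd(a,b)·lcm(a,b) = ab, lcm = 2246686/13 = 172822.

172822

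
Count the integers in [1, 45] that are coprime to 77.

77 = 7·11. Inclusion–exclusion on these primes:
45 − ⌊45/7⌋ − ⌊45/11⌋ + ⌊45/77⌋ = 35

35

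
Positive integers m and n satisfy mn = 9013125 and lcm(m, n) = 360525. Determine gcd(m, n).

gcd·lcm = product, so gcd = 9013125/360525 = 25.

25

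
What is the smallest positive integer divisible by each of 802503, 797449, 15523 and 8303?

1753229106603

802503 = 3² · 13 · 19³; 797449 = 19² · 47²; 15523 = 19² · 43; 8303 = 19² · 23
lcm takes max exponent of each prime: 3² · 13 · 19³ · 23 · 43 · 47² = 1753229106603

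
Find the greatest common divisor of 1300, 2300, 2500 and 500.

1300 = 2² · 5² · 13; 2300 = 2² · 5² · 23; 2500 = 2² · 5⁴; 500 = 2² · 5³
gcd takes min exponent of each prime: 2² · 5² = 100

100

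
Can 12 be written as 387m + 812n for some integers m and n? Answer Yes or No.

Yes

gcd(387, 812): 812 = 2·387 + 38; 387 = 10·38 + 7; 38 = 5·7 + 3; 7 = 2·3 + 1; 3 = 3·1 + 0 → 1
1 divides 12, so a solution exists.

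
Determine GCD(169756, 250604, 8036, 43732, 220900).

gcd(169756, 250604): 250604 = 1·169756 + 80848; 169756 = 2·80848 + 8060; 80848 = 10·8060 + 248; 8060 = 32·248 + 124; 248 = 2·124 + 0 → 124
gcd(124, 8036): 8036 = 64·124 + 100; 124 = 1·100 + 24; 100 = 4·24 + 4; 24 = 6·4 + 0 → 4
gcd(4, 43732): 43732 = 10933·4 + 0 → 4
gcd(4, 220900): 220900 = 55225·4 + 0 → 4

4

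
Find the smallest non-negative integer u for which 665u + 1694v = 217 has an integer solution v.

Reduce mod 1694: 665u ≡ 217 (mod 1694). With g = gcd(665, 1694) = 7 dividing 217, divide through: 95u ≡ 31 (mod 242).
Since gcd(95, 242) = 1, u ≡ 31·(95)⁻¹ ≡ 171 (mod 242). Smallest non-negative: 171.

171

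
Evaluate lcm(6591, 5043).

11079471

gcd first: 6591 = 1·5043 + 1548; 5043 = 3·1548 + 399; 1548 = 3·399 + 351; 399 = 1·351 + 48; 351 = 7·48 + 15; 48 = 3·15 + 3; 15 = 5·3 + 0 → gcd = 3
lcm = 6591·5043/gcd = 33238413/3 = 11079471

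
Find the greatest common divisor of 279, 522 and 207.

9

gcd(279, 522): 522 = 1·279 + 243; 279 = 1·243 + 36; 243 = 6·36 + 27; 36 = 1·27 + 9; 27 = 3·9 + 0 → 9
gcd(9, 207): 207 = 23·9 + 0 → 9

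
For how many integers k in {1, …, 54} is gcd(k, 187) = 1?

Prime factors of 187: 11, 17. Count integers ≤ 54 divisible by none of them.
By inclusion–exclusion: 54 − ⌊54/11⌋ − ⌊54/17⌋ + ⌊54/187⌋ = 47.

47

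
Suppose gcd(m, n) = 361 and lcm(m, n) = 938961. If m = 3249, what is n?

m·n = gcd·lcm = 361·938961 = 338964921, so n = 338964921/3249 = 104329.

104329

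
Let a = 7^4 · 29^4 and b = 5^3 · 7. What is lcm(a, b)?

212272710125

max exponent per prime: 5^3 · 7^4 · 29^4 = 212272710125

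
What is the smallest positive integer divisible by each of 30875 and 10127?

gcd first: 30875 = 3·10127 + 494; 10127 = 20·494 + 247; 494 = 2·247 + 0 → gcd = 247
lcm = 30875·10127/gcd = 312671125/247 = 1265875

1265875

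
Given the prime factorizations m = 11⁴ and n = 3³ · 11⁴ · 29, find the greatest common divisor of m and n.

14641

min exponent per shared prime: 11⁴ = 14641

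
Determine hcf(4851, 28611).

4851 = 3² · 7² · 11
28611 = 3² · 11 · 17²
Common: 3² · 11 = 99

99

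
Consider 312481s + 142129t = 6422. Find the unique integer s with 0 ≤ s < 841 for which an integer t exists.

529

Euclid: 312481 = 2·142129 + 28223; 142129 = 5·28223 + 1014; 28223 = 27·1014 + 845; 1014 = 1·845 + 169; 845 = 5·169 + 0 → gcd = 169; 6422 = 169·38.
Back-substitution yields 312481·(-141) + 142129·(310) = 169, so one solution is s = -141·38 = -5358, t = 310·38 = 11780.
Solutions in s differ by 142129/169 = 841; the one in [0, 841) is -5358 mod 841 = 529.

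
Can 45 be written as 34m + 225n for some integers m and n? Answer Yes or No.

By Bézout, 34m + 225n = 45 has integer solutions iff gcd(34, 225) | 45.
Euclid: 225 = 6·34 + 21; 34 = 1·21 + 13; 21 = 1·13 + 8; 13 = 1·8 + 5; 8 = 1·5 + 3; 5 = 1·3 + 2; 3 = 1·2 + 1; 2 = 2·1 + 0. gcd = 1; 45 mod 1 = 0. Yes.

Yes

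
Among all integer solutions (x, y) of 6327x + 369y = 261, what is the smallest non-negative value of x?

39

Euclid: 6327 = 17·369 + 54; 369 = 6·54 + 45; 54 = 1·45 + 9; 45 = 5·9 + 0 → gcd = 9; 261 = 9·29.
Back-substitution yields 6327·(7) + 369·(-120) = 9, so one solution is x = 7·29 = 203, y = -120·29 = -3480.
Solutions in x differ by 369/9 = 41; the one in [0, 41) is 203 mod 41 = 39.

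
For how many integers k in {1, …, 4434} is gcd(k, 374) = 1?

1897

374 = 2·11·17. Inclusion–exclusion on these primes:
4434 − ⌊4434/2⌋ − ⌊4434/11⌋ − ⌊4434/17⌋ + ⌊4434/22⌋ + ⌊4434/34⌋ + ⌊4434/187⌋ − ⌊4434/374⌋ = 1897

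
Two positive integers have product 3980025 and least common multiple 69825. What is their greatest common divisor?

57

gcd·lcm = product, so gcd = 3980025/69825 = 57.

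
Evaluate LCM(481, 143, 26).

481 = 13 · 37; 143 = 11 · 13; 26 = 2 · 13
lcm takes max exponent of each prime: 2 · 11 · 13 · 37 = 10582

10582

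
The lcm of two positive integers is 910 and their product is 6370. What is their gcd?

From gcd × lcm = pq: gcd = 6370 / 910 = 7.

7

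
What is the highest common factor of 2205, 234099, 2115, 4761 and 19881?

2205 = 3² · 5 · 7²; 234099 = 3² · 19 · 37²; 2115 = 3² · 5 · 47; 4761 = 3² · 23²; 19881 = 3² · 47²
gcd takes min exponent of each prime: 3² = 9

9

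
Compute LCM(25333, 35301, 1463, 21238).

25333 = 7² · 11 · 47; 35301 = 3 · 7 · 41²; 1463 = 7 · 11 · 19; 21238 = 2 · 7 · 37 · 41
lcm takes max exponent of each prime: 2 · 3 · 7² · 11 · 19 · 37 · 41² · 47 = 179622572514

179622572514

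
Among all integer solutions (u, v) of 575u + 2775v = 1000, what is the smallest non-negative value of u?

gcd(575, 2775) = 25 (Euclid: 2775 = 4·575 + 475; 575 = 1·475 + 100; 475 = 4·100 + 75; 100 = 1·75 + 25; 75 = 3·25 + 0), and 25 | 1000.
Extended Euclid: 575·(29) + 2775·(-6) = 25. Scale by 40: u₀ = 1160.
General solution u = u₀ + 111t; reducing mod 111 gives u = 50 (and v = -10).

50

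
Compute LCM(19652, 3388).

16645244

gcd first: 19652 = 5·3388 + 2712; 3388 = 1·2712 + 676; 2712 = 4·676 + 8; 676 = 84·8 + 4; 8 = 2·4 + 0 → gcd = 4
lcm = 19652·3388/gcd = 66580976/4 = 16645244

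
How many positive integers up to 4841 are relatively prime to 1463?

3574

Prime factors of 1463: 7, 11, 19. Count integers ≤ 4841 divisible by none of them.
By inclusion–exclusion: 4841 − ⌊4841/7⌋ − ⌊4841/11⌋ − ⌊4841/19⌋ + ⌊4841/77⌋ + ⌊4841/133⌋ + ⌊4841/209⌋ − ⌊4841/1463⌋ = 3574.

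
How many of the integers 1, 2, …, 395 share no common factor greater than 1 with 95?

300

Prime factors of 95: 5, 19. Count integers ≤ 395 divisible by none of them.
By inclusion–exclusion: 395 − ⌊395/5⌋ − ⌊395/19⌋ + ⌊395/95⌋ = 300.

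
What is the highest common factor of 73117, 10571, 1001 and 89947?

gcd(73117, 10571): 73117 = 6·10571 + 9691; 10571 = 1·9691 + 880; 9691 = 11·880 + 11; 880 = 80·11 + 0 → 11
gcd(11, 1001): 1001 = 91·11 + 0 → 11
gcd(11, 89947): 89947 = 8177·11 + 0 → 11

11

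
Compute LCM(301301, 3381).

301301 = 7² · 11 · 13 · 43; 3381 = 3 · 7² · 23
max exponents: 3 · 7² · 11 · 13 · 23 · 43 = 20789769

20789769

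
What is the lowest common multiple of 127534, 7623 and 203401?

127534 = 2 · 11² · 17 · 31; 7623 = 3² · 7 · 11²; 203401 = 11² · 41²
lcm takes max exponent of each prime: 2 · 3² · 7 · 11² · 17 · 31 · 41² = 13506233202

13506233202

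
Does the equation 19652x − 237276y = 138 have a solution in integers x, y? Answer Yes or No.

gcd(19652, 237276): 237276 = 12·19652 + 1452; 19652 = 13·1452 + 776; 1452 = 1·776 + 676; 776 = 1·676 + 100; 676 = 6·100 + 76; 100 = 1·76 + 24; 76 = 3·24 + 4; 24 = 6·4 + 0 → 4
4 does not divide 138, so a solution does not exist.

No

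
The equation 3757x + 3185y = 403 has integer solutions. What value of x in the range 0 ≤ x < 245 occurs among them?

229

Reduce mod 3185: 3757x ≡ 403 (mod 3185). With g = gcd(3757, 3185) = 13 dividing 403, divide through: 289x ≡ 31 (mod 245).
Since gcd(289, 245) = 1, x ≡ 31·(289)⁻¹ ≡ 229 (mod 245). Smallest non-negative: 229.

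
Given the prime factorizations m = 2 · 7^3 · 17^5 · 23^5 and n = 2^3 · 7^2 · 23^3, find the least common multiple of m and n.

25076556203137544

max exponent per prime: 2^3 · 7^3 · 17^5 · 23^5 = 25076556203137544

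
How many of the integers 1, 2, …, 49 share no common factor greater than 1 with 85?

85 = 5·17. Inclusion–exclusion on these primes:
49 − ⌊49/5⌋ − ⌊49/17⌋ + ⌊49/85⌋ = 38

38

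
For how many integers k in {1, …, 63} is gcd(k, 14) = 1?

27

Prime factors of 14: 2, 7. Count integers ≤ 63 divisible by none of them.
By inclusion–exclusion: 63 − ⌊63/2⌋ − ⌊63/7⌋ + ⌊63/14⌋ = 27.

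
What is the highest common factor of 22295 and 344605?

22295 = 5 · 7³ · 13
344605 = 5 · 41³
Common: 5 = 5

5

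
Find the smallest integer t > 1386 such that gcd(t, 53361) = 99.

53361 = 99·539. Any t with gcd(t, 53361) = 99 is a multiple of 99, say 99s, with s coprime to 539.
Need s > 1386/99, so s ≥ 15. First s ≥ 15 with gcd(s, 539) = 1 is s = 15. Thus t = 99·15 = 1485.

1485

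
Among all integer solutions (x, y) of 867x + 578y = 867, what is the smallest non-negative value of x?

1

Euclid: 867 = 1·578 + 289; 578 = 2·289 + 0 → gcd = 289; 867 = 289·3.
Back-substitution yields 867·(1) + 578·(-1) = 289, so one solution is x = 1·3 = 3, y = -1·3 = -3.
Solutions in x differ by 578/289 = 2; the one in [0, 2) is 3 mod 2 = 1.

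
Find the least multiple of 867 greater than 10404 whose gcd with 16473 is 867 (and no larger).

11271

gcd(m, 16473) = 867 forces 867 | m; write m = 867s. Then gcd(867s, 867·19) = 867·gcd(s, 19), so need gcd(s, 19) = 1.
867s > 10404 gives s ≥ 13. The least s ≥ 13 coprime to 19 is 13, so m = 867·13 = 11271.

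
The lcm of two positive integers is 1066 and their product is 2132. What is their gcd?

From gcd × lcm = ab: gcd = 2132 / 1066 = 2.

2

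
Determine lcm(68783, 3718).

137566

68783 = 11 · 13² · 37; 3718 = 2 · 11 · 13²
max exponents: 2 · 11 · 13² · 37 = 137566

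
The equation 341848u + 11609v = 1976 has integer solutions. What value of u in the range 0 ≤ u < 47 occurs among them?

gcd(341848, 11609) = 247 (Euclid: 341848 = 29·11609 + 5187; 11609 = 2·5187 + 1235; 5187 = 4·1235 + 247; 1235 = 5·247 + 0), and 247 | 1976.
Extended Euclid: 341848·(9) + 11609·(-265) = 247. Scale by 8: u₀ = 72.
General solution u = u₀ + 47t; reducing mod 47 gives u = 25 (and v = -736).

25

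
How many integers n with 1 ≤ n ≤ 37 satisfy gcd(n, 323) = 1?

323 = 17·19. Inclusion–exclusion on these primes:
37 − ⌊37/17⌋ − ⌊37/19⌋ + ⌊37/323⌋ = 34

34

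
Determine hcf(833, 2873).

17

Euclid: 2873 = 3·833 + 374; 833 = 2·374 + 85; 374 = 4·85 + 34; 85 = 2·34 + 17; 34 = 2·17 + 0. Last nonzero remainder: 17.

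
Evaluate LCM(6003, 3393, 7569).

6003 = 3² · 23 · 29; 3393 = 3² · 13 · 29; 7569 = 3² · 29²
lcm takes max exponent of each prime: 3² · 13 · 23 · 29² = 2263131

2263131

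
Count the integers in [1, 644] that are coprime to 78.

198

Prime factors of 78: 2, 3, 13. Count integers ≤ 644 divisible by none of them.
By inclusion–exclusion: 644 − ⌊644/2⌋ − ⌊644/3⌋ − ⌊644/13⌋ + ⌊644/6⌋ + ⌊644/26⌋ + ⌊644/39⌋ − ⌊644/78⌋ = 198.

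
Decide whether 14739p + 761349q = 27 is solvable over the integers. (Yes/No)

By Bézout, 14739p + 761349q = 27 has integer solutions iff gcd(14739, 761349) | 27.
Euclid: 761349 = 51·14739 + 9660; 14739 = 1·9660 + 5079; 9660 = 1·5079 + 4581; 5079 = 1·4581 + 498; 4581 = 9·498 + 99; 498 = 5·99 + 3; 99 = 33·3 + 0. gcd = 3; 27 mod 3 = 0. Yes.

Yes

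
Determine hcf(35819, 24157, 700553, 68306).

gcd(35819, 24157): 35819 = 1·24157 + 11662; 24157 = 2·11662 + 833; 11662 = 14·833 + 0 → 833
gcd(833, 700553): 700553 = 841·833 + 0 → 833
gcd(833, 68306): 68306 = 82·833 + 0 → 833

833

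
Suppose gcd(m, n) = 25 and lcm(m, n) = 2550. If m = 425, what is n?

150

Using mn = gcd(m,n)·lcm(m,n) = 25·2550 = 63750, we get n = 63750/425 = 150.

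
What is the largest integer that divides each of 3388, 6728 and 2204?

4

gcd(3388, 6728): 6728 = 1·3388 + 3340; 3388 = 1·3340 + 48; 3340 = 69·48 + 28; 48 = 1·28 + 20; 28 = 1·20 + 8; 20 = 2·8 + 4; 8 = 2·4 + 0 → 4
gcd(4, 2204): 2204 = 551·4 + 0 → 4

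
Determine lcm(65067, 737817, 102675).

643579323675

65067 = 3 · 23² · 41; 737817 = 3 · 17² · 23 · 37; 102675 = 3 · 5² · 37²
lcm takes max exponent of each prime: 3 · 5² · 17² · 23² · 37² · 41 = 643579323675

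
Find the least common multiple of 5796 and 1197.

110124

5796 = 2² · 3² · 7 · 23; 1197 = 3² · 7 · 19
max exponents: 2² · 3² · 7 · 19 · 23 = 110124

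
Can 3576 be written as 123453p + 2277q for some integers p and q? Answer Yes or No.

No

By Bézout, 123453p + 2277q = 3576 has integer solutions iff gcd(123453, 2277) | 3576.
Euclid: 123453 = 54·2277 + 495; 2277 = 4·495 + 297; 495 = 1·297 + 198; 297 = 1·198 + 99; 198 = 2·99 + 0. gcd = 99; 3576 mod 99 = 12. No.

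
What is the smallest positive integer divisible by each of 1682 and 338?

gcd first: 1682 = 4·338 + 330; 338 = 1·330 + 8; 330 = 41·8 + 2; 8 = 4·2 + 0 → gcd = 2
lcm = 1682·338/gcd = 568516/2 = 284258

284258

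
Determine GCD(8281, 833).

49

Euclid: 8281 = 9·833 + 784; 833 = 1·784 + 49; 784 = 16·49 + 0. Last nonzero remainder: 49.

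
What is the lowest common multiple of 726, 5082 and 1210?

25410

lcm(726, 5082) = 726·5082/gcd = 3689532/726 = 5082
lcm(5082, 1210) = 5082·1210/gcd = 6149220/242 = 25410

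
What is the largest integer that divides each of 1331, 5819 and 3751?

11

1331 = 11³; 5819 = 11 · 23²; 3751 = 11² · 31
gcd takes min exponent of each prime: 11 = 11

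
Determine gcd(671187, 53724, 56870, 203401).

121

gcd(671187, 53724): 671187 = 12·53724 + 26499; 53724 = 2·26499 + 726; 26499 = 36·726 + 363; 726 = 2·363 + 0 → 363
gcd(363, 56870): 56870 = 156·363 + 242; 363 = 1·242 + 121; 242 = 2·121 + 0 → 121
gcd(121, 203401): 203401 = 1681·121 + 0 → 121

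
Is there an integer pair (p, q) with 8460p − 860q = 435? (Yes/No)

By Bézout, 8460p − 860q = 435 has integer solutions iff gcd(8460, 860) | 435.
Euclid: 8460 = 9·860 + 720; 860 = 1·720 + 140; 720 = 5·140 + 20; 140 = 7·20 + 0. gcd = 20; 435 mod 20 = 15. No.

No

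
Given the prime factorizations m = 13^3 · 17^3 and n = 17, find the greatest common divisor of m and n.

min exponent per shared prime: 17 = 17

17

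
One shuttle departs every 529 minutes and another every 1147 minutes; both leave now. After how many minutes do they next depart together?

gcd first: 1147 = 2·529 + 89; 529 = 5·89 + 84; 89 = 1·84 + 5; 84 = 16·5 + 4; 5 = 1·4 + 1; 4 = 4·1 + 0 → gcd = 1
lcm = 529·1147/gcd = 606763/1 = 606763

606763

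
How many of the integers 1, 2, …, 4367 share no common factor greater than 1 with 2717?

3472

Prime factors of 2717: 11, 13, 19. Count integers ≤ 4367 divisible by none of them.
By inclusion–exclusion: 4367 − ⌊4367/11⌋ − ⌊4367/13⌋ − ⌊4367/19⌋ + ⌊4367/143⌋ + ⌊4367/209⌋ + ⌊4367/247⌋ − ⌊4367/2717⌋ = 3472.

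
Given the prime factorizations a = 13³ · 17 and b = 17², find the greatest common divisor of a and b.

min exponent per shared prime: 17 = 17

17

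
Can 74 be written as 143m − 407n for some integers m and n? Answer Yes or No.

gcd(143, 407): 407 = 2·143 + 121; 143 = 1·121 + 22; 121 = 5·22 + 11; 22 = 2·11 + 0 → 11
11 does not divide 74, so a solution does not exist.

No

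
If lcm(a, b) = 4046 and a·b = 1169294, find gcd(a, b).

289

gcd·lcm = product, so gcd = 1169294/4046 = 289.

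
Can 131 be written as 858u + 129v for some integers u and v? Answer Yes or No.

By Bézout, 858u + 129v = 131 has integer solutions iff gcd(858, 129) | 131.
Euclid: 858 = 6·129 + 84; 129 = 1·84 + 45; 84 = 1·45 + 39; 45 = 1·39 + 6; 39 = 6·6 + 3; 6 = 2·3 + 0. gcd = 3; 131 mod 3 = 2. No.

No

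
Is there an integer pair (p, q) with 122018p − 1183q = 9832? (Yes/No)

No

gcd(122018, 1183): 122018 = 103·1183 + 169; 1183 = 7·169 + 0 → 169
169 does not divide 9832, so a solution does not exist.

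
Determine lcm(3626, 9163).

678062

gcd first: 9163 = 2·3626 + 1911; 3626 = 1·1911 + 1715; 1911 = 1·1715 + 196; 1715 = 8·196 + 147; 196 = 1·147 + 49; 147 = 3·49 + 0 → gcd = 49
lcm = 3626·9163/gcd = 33225038/49 = 678062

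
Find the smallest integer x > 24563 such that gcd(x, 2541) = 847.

26257

2541 = 847·3. Any x with gcd(x, 2541) = 847 is a multiple of 847, say 847s, with s coprime to 3.
Need s > 24563/847, so s ≥ 30. First s ≥ 30 with gcd(s, 3) = 1 is s = 31. Thus x = 847·31 = 26257.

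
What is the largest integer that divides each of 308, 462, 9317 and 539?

308 = 2² · 7 · 11; 462 = 2 · 3 · 7 · 11; 9317 = 7 · 11³; 539 = 7² · 11
gcd takes min exponent of each prime: 7 · 11 = 77

77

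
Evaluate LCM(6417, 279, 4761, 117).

1918683

lcm(6417, 279) = 6417·279/gcd = 1790343/279 = 6417
lcm(6417, 4761) = 6417·4761/gcd = 30551337/207 = 147591
lcm(147591, 117) = 147591·117/gcd = 17268147/9 = 1918683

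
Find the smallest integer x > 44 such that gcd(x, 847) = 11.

55

Multiples of 11 above 44: 11·5, 11·6, … . Need the cofactor coprime to 847/11 = 77.
Checking s = 5, 6, … the first with gcd(s, 77) = 1 is s = 5, giving 55.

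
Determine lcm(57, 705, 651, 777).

lcm(57, 705) = 57·705/gcd = 40185/3 = 13395
lcm(13395, 651) = 13395·651/gcd = 8720145/3 = 2906715
lcm(2906715, 777) = 2906715·777/gcd = 2258517555/21 = 107548455

107548455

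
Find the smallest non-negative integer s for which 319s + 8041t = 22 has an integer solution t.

479

Euclid: 8041 = 25·319 + 66; 319 = 4·66 + 55; 66 = 1·55 + 11; 55 = 5·11 + 0 → gcd = 11; 22 = 11·2.
Back-substitution yields 319·(-126) + 8041·(5) = 11, so one solution is s = -126·2 = -252, t = 5·2 = 10.
Solutions in s differ by 8041/11 = 731; the one in [0, 731) is -252 mod 731 = 479.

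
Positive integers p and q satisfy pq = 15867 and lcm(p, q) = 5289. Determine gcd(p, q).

gcd·lcm = product, so gcd = 15867/5289 = 3.

3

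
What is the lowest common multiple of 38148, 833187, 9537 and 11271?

476582964

lcm(38148, 833187) = 38148·833187/gcd = 31784417676/867 = 36660228
lcm(36660228, 9537) = 36660228·9537/gcd = 349628594436/9537 = 36660228
lcm(36660228, 11271) = 36660228·11271/gcd = 413197429788/867 = 476582964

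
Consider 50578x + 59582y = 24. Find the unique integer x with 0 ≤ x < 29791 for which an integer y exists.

23359

gcd(50578, 59582) = 2 (Euclid: 59582 = 1·50578 + 9004; 50578 = 5·9004 + 5558; 9004 = 1·5558 + 3446; 5558 = 1·3446 + 2112; 3446 = 1·2112 + 1334; 2112 = 1·1334 + 778; 1334 = 1·778 + 556; 778 = 1·556 + 222; 556 = 2·222 + 112; 222 = 1·112 + 110; 112 = 1·110 + 2; 110 = 55·2 + 0), and 2 | 24.
Extended Euclid: 50578·(-536) + 59582·(455) = 2. Scale by 12: x₀ = -6432.
General solution x = x₀ + 29791t; reducing mod 29791 gives x = 23359 (and y = -19829).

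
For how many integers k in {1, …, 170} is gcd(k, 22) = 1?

22 = 2·11. Inclusion–exclusion on these primes:
170 − ⌊170/2⌋ − ⌊170/11⌋ + ⌊170/22⌋ = 77

77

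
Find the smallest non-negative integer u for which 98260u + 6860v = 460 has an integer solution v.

96

Reduce mod 6860: 98260u ≡ 460 (mod 6860). With g = gcd(98260, 6860) = 20 dividing 460, divide through: 4913u ≡ 23 (mod 343).
Since gcd(4913, 343) = 1, u ≡ 23·(4913)⁻¹ ≡ 96 (mod 343). Smallest non-negative: 96.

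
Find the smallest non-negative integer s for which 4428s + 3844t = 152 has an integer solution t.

Euclid: 4428 = 1·3844 + 584; 3844 = 6·584 + 340; 584 = 1·340 + 244; 340 = 1·244 + 96; 244 = 2·96 + 52; 96 = 1·52 + 44; 52 = 1·44 + 8; 44 = 5·8 + 4; 8 = 2·4 + 0 → gcd = 4; 152 = 4·38.
Back-substitution yields 4428·(-441) + 3844·(508) = 4, so one solution is s = -441·38 = -16758, t = 508·38 = 19304.
Solutions in s differ by 3844/4 = 961; the one in [0, 961) is -16758 mod 961 = 540.

540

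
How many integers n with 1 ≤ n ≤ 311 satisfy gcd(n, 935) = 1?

212

935 = 5·11·17. Inclusion–exclusion on these primes:
311 − ⌊311/5⌋ − ⌊311/11⌋ − ⌊311/17⌋ + ⌊311/55⌋ + ⌊311/85⌋ + ⌊311/187⌋ − ⌊311/935⌋ = 212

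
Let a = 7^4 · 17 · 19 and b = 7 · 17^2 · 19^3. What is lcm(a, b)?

4759384651

max exponent per prime: 7^4 · 17^2 · 19^3 = 4759384651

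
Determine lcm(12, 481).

12 = 2² · 3; 481 = 13 · 37
max exponents: 2² · 3 · 13 · 37 = 5772

5772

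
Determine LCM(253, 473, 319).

253 = 11 · 23; 473 = 11 · 43; 319 = 11 · 29
lcm takes max exponent of each prime: 11 · 23 · 29 · 43 = 315491

315491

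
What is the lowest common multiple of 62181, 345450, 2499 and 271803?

97726768650

62181 = 3³ · 7² · 47; 345450 = 2 · 3 · 5² · 7² · 47; 2499 = 3 · 7² · 17; 271803 = 3 · 7² · 43²
lcm takes max exponent of each prime: 2 · 3³ · 5² · 7² · 17 · 43² · 47 = 97726768650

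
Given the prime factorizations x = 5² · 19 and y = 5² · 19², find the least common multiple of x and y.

9025

max exponent per prime: 5² · 19² = 9025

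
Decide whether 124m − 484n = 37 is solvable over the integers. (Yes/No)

No

By Bézout, 124m − 484n = 37 has integer solutions iff gcd(124, 484) | 37.
Euclid: 484 = 3·124 + 112; 124 = 1·112 + 12; 112 = 9·12 + 4; 12 = 3·4 + 0. gcd = 4; 37 mod 4 = 1. No.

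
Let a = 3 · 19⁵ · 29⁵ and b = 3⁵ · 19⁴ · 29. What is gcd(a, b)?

11337927

min exponent per shared prime: 3 · 19⁴ · 29 = 11337927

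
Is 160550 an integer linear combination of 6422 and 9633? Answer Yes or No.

Yes

By Bézout, 6422x − 9633y = 160550 has integer solutions iff gcd(6422, 9633) | 160550.
Euclid: 9633 = 1·6422 + 3211; 6422 = 2·3211 + 0. gcd = 3211; 160550 mod 3211 = 0. Yes.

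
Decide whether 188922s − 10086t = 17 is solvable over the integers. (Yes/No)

gcd(188922, 10086): 188922 = 18·10086 + 7374; 10086 = 1·7374 + 2712; 7374 = 2·2712 + 1950; 2712 = 1·1950 + 762; 1950 = 2·762 + 426; 762 = 1·426 + 336; 426 = 1·336 + 90; 336 = 3·90 + 66; 90 = 1·66 + 24; 66 = 2·24 + 18; 24 = 1·18 + 6; 18 = 3·6 + 0 → 6
6 does not divide 17, so a solution does not exist.

No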